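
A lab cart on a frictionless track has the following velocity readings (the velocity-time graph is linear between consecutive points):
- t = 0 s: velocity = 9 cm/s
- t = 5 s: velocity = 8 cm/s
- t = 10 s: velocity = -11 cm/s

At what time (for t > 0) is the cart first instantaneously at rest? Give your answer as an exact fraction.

t = 135/19 s

v changes sign on 5–10 s (from 8 to -11); the graph is linear there, so v = 0 at t = 5 + (-8)·(10 − 5)/(-11 − 8) = 135/19 s.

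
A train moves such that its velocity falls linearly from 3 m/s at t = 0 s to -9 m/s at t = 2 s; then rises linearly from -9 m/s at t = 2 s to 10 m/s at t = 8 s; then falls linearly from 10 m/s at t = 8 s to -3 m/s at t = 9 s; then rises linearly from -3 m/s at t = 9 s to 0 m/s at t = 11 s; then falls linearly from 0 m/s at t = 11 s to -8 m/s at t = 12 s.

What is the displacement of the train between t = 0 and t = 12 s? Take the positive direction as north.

Displacement is the signed area under the v-t curve.
0–2 s: ½(3 + -9)(2) = -6 m
2–8 s: ½(-9 + 10)(6) = 3 m
8–9 s: ½(10 + -3)(1) = 3.5 m
9–11 s: ½(-3 + 0)(2) = -3 m
11–12 s: ½(0 + -8)(1) = -4 m
Net displacement = -6.5 m

-6.5 m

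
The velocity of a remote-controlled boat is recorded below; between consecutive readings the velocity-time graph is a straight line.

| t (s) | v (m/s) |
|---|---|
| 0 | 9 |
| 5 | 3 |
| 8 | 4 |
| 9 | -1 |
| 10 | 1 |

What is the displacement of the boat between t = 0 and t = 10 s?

42 m

Net displacement equals the area under the velocity-time graph (areas below the axis count negative).
0–5 s: ½(9 + 3)(5) = 30 m
5–8 s: ½(3 + 4)(3) = 10.5 m
8–9 s: ½(4 + -1)(1) = 1.5 m
9–10 s: ½(-1 + 1)(1) = 0 m
Net displacement = 42 m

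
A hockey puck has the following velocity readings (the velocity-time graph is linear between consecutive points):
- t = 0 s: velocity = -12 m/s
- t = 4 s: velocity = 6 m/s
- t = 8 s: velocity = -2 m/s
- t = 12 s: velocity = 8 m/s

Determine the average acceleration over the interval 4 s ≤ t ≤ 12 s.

0.25 m/s²

Average acceleration = Δv/Δt = (8 − 6)/(12 − 4) = 0.25 m/s².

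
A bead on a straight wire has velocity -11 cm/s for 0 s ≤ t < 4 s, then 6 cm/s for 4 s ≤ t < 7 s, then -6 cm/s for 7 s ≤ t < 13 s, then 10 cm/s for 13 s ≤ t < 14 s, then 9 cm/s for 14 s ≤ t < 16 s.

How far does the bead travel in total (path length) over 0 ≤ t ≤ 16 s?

Distance (not displacement) is the total path length: add the absolute areas under v-t.
0–4 s: |-11| × 4 = 44 cm
4–7 s: |6| × 3 = 18 cm
7–13 s: |-6| × 6 = 36 cm
13–14 s: |10| × 1 = 10 cm
14–16 s: |9| × 2 = 18 cm
Total distance = 126 cm

126 cm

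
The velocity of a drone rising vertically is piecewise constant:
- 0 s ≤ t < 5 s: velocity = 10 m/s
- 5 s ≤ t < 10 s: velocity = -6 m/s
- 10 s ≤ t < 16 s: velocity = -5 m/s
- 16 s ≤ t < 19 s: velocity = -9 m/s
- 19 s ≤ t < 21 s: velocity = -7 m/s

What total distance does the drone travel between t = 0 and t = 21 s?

151 m

Total distance travelled is ∫|v| dt — sum the magnitudes of each area piece.
0–5 s: |10| × 5 = 50 m
5–10 s: |-6| × 5 = 30 m
10–16 s: |-5| × 6 = 30 m
16–19 s: |-9| × 3 = 27 m
19–21 s: |-7| × 2 = 14 m
Total distance = 151 m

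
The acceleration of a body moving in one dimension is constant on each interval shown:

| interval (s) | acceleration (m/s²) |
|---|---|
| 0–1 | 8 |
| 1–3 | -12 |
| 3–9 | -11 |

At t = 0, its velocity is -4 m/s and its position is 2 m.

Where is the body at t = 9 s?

-332 m

On each constant-a segment, Δv = aΔt and Δx = v₀Δt + ½aΔt²; chain segment to segment.
0–1 s: v starts -4 m/s; Δx = -4·1 + ½·8·1² = 0 m; v ends 4 m/s.
1–3 s: v starts 4 m/s; Δx = 4·2 + ½·-12·2² = -16 m; v ends -20 m/s.
3–9 s: v starts -20 m/s; Δx = -20·6 + ½·-11·6² = -318 m; v ends -86 m/s.
x(9) = 2 + Σ Δx = -332 m.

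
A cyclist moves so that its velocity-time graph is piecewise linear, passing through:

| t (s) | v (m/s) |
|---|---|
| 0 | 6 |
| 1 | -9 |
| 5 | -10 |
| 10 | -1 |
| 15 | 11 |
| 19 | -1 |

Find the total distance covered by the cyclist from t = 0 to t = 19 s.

Distance (not displacement) is the total path length: add the absolute areas under v-t.
0–1 s: v = 0 at t = 0.4 s; triangle areas 1.2 + 2.7 = 3.9 m
1–5 s: |½(-9 + -10)(4)| = 38 m
5–10 s: |½(-10 + -1)(5)| = 27.5 m
10–15 s: v = 0 at t = 125/12 s; triangle areas 5/24 + 605/24 = 305/12 m
15–19 s: v = 0 at t = 56/3 s; triangle areas 121/6 + 1/6 = 61/3 m
Total distance = 115.15 m

115.15 m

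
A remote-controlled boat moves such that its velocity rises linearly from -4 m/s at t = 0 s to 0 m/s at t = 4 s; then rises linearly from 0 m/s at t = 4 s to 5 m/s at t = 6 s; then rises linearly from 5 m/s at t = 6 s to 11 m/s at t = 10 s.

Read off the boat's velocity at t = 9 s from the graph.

On 6–10 s the graph is linear from 5 to 11 m/s: v(9) = 5 + (11 − 5)·(9 − 6)/(10 − 6) = 9.5 m/s.

9.5 m/s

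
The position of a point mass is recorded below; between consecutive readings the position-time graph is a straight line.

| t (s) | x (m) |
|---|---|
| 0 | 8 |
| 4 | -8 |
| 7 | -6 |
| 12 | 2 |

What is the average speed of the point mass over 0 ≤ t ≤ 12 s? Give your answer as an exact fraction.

Average speed = (total path length)/(elapsed time); on a piecewise-linear x-t graph the path length is Σ|Δx|.
0–4 s: |Δx| = |-8 − 8| = 16 m
4–7 s: |Δx| = |-6 − -8| = 2 m
7–12 s: |Δx| = |2 − -6| = 8 m
Total path = 26 m; average speed = 26/12 = 13/6 m/s.

13/6 m/s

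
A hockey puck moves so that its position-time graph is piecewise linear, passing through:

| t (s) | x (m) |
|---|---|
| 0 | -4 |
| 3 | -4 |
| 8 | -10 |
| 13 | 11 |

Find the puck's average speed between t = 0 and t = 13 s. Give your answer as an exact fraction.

27/13 m/s

Average speed = (total path length)/(elapsed time); on a piecewise-linear x-t graph the path length is Σ|Δx|.
0–3 s: |Δx| = |-4 − -4| = 0 m
3–8 s: |Δx| = |-10 − -4| = 6 m
8–13 s: |Δx| = |11 − -10| = 21 m
Total path = 27 m; average speed = 27/13 = 27/13 m/s.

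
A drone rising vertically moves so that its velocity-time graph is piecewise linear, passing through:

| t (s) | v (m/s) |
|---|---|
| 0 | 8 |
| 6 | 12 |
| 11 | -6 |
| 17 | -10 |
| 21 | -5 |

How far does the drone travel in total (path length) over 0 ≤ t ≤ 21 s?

163 m

Total distance travelled is ∫|v| dt — sum the magnitudes of each area piece.
0–6 s: |½(8 + 12)(6)| = 60 m
6–11 s: v = 0 at t = 28/3 s; triangle areas 20 + 5 = 25 m
11–17 s: |½(-6 + -10)(6)| = 48 m
17–21 s: |½(-10 + -5)(4)| = 30 m
Total distance = 163 m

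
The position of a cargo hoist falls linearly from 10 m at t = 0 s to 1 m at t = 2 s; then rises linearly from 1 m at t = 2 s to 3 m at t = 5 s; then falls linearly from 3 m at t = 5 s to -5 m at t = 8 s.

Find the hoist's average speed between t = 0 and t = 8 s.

2.375 m/s

Average speed = (total path length)/(elapsed time); on a piecewise-linear x-t graph the path length is Σ|Δx|.
0–2 s: |Δx| = |1 − 10| = 9 m
2–5 s: |Δx| = |3 − 1| = 2 m
5–8 s: |Δx| = |-5 − 3| = 8 m
Total path = 19 m; average speed = 19/8 = 2.375 m/s.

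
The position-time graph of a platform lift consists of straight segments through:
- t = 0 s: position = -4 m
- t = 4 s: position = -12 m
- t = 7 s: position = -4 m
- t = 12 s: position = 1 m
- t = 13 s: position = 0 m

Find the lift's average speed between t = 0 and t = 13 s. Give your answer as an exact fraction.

22/13 m/s

Average speed = (total path length)/(elapsed time); on a piecewise-linear x-t graph the path length is Σ|Δx|.
0–4 s: |Δx| = |-12 − -4| = 8 m
4–7 s: |Δx| = |-4 − -12| = 8 m
7–12 s: |Δx| = |1 − -4| = 5 m
12–13 s: |Δx| = |0 − 1| = 1 m
Total path = 22 m; average speed = 22/13 = 22/13 m/s.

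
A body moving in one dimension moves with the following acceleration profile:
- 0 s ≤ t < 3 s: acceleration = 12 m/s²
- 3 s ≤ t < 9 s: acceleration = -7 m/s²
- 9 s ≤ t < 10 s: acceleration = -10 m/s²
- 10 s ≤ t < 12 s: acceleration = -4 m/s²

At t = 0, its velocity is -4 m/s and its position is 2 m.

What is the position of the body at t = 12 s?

47 m

On each constant-a segment, Δv = aΔt and Δx = v₀Δt + ½aΔt²; chain segment to segment.
0–3 s: v starts -4 m/s; Δx = -4·3 + ½·12·3² = 42 m; v ends 32 m/s.
3–9 s: v starts 32 m/s; Δx = 32·6 + ½·-7·6² = 66 m; v ends -10 m/s.
9–10 s: v starts -10 m/s; Δx = -10·1 + ½·-10·1² = -15 m; v ends -20 m/s.
10–12 s: v starts -20 m/s; Δx = -20·2 + ½·-4·2² = -48 m; v ends -28 m/s.
x(12) = 2 + Σ Δx = 47 m.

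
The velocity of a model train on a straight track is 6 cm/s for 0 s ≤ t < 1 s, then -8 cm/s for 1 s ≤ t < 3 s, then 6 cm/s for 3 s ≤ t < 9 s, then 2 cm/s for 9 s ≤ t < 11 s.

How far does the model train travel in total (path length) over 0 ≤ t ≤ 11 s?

62 cm

Total distance travelled is ∫|v| dt — sum the magnitudes of each area piece.
0–1 s: |6| × 1 = 6 cm
1–3 s: |-8| × 2 = 16 cm
3–9 s: |6| × 6 = 36 cm
9–11 s: |2| × 2 = 4 cm
Total distance = 62 cm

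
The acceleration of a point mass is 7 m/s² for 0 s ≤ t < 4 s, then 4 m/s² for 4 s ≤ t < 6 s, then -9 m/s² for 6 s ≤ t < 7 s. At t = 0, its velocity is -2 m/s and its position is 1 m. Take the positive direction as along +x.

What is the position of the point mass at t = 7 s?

On each constant-a segment, Δv = aΔt and Δx = v₀Δt + ½aΔt²; chain segment to segment.
0–4 s: v starts -2 m/s; Δx = -2·4 + ½·7·4² = 48 m; v ends 26 m/s.
4–6 s: v starts 26 m/s; Δx = 26·2 + ½·4·2² = 60 m; v ends 34 m/s.
6–7 s: v starts 34 m/s; Δx = 34·1 + ½·-9·1² = 29.5 m; v ends 25 m/s.
x(7) = 1 + Σ Δx = 138.5 m.

138.5 m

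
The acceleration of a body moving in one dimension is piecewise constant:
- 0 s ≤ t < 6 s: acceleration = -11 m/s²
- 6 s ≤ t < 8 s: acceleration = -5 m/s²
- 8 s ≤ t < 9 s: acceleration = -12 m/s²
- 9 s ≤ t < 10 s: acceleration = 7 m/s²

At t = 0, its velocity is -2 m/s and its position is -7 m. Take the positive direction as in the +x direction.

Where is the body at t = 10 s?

On each constant-a segment, Δv = aΔt and Δx = v₀Δt + ½aΔt²; chain segment to segment.
0–6 s: v starts -2 m/s; Δx = -2·6 + ½·-11·6² = -210 m; v ends -68 m/s.
6–8 s: v starts -68 m/s; Δx = -68·2 + ½·-5·2² = -146 m; v ends -78 m/s.
8–9 s: v starts -78 m/s; Δx = -78·1 + ½·-12·1² = -84 m; v ends -90 m/s.
9–10 s: v starts -90 m/s; Δx = -90·1 + ½·7·1² = -86.5 m; v ends -83 m/s.
x(10) = -7 + Σ Δx = -533.5 m.

-533.5 m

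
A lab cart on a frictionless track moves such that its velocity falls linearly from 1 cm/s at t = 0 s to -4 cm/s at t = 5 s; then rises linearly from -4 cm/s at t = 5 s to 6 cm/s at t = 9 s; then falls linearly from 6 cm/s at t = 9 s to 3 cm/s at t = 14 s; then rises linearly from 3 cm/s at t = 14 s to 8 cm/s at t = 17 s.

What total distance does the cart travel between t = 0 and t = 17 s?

57.9 cm

Distance (not displacement) is the total path length: add the absolute areas under v-t.
0–5 s: v = 0 at t = 1 s; triangle areas 0.5 + 8 = 8.5 cm
5–9 s: v = 0 at t = 6.6 s; triangle areas 3.2 + 7.2 = 10.4 cm
9–14 s: |½(6 + 3)(5)| = 22.5 cm
14–17 s: |½(3 + 8)(3)| = 16.5 cm
Total distance = 57.9 cm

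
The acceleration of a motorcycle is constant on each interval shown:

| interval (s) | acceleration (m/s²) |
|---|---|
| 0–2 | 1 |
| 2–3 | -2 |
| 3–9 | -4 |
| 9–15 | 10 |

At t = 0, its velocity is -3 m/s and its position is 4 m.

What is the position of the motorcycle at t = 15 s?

On each constant-a segment, Δv = aΔt and Δx = v₀Δt + ½aΔt²; chain segment to segment.
0–2 s: v starts -3 m/s; Δx = -3·2 + ½·1·2² = -4 m; v ends -1 m/s.
2–3 s: v starts -1 m/s; Δx = -1·1 + ½·-2·1² = -2 m; v ends -3 m/s.
3–9 s: v starts -3 m/s; Δx = -3·6 + ½·-4·6² = -90 m; v ends -27 m/s.
9–15 s: v starts -27 m/s; Δx = -27·6 + ½·10·6² = 18 m; v ends 33 m/s.
x(15) = 4 + Σ Δx = -74 m.

-74 m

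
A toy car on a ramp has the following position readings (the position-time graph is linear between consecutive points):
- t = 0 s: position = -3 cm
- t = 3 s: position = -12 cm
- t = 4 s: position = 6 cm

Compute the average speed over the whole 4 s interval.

6.75 cm/s

Average speed = (total path length)/(elapsed time); on a piecewise-linear x-t graph the path length is Σ|Δx|.
0–3 s: |Δx| = |-12 − -3| = 9 cm
3–4 s: |Δx| = |6 − -12| = 18 cm
Total path = 27 cm; average speed = 27/4 = 6.75 cm/s.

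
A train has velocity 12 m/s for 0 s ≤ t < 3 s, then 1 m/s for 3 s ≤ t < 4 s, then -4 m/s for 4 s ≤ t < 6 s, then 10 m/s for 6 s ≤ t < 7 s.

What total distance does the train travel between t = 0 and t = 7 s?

55 m

Total distance travelled is ∫|v| dt — sum the magnitudes of each area piece.
0–3 s: |12| × 3 = 36 m
3–4 s: |1| × 1 = 1 m
4–6 s: |-4| × 2 = 8 m
6–7 s: |10| × 1 = 10 m
Total distance = 55 m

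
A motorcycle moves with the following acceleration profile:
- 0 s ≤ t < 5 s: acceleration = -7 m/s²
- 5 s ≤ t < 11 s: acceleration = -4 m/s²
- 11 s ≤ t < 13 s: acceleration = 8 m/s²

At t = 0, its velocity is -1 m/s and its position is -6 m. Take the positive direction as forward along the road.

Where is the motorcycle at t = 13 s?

-490.5 m

On each constant-a segment, Δv = aΔt and Δx = v₀Δt + ½aΔt²; chain segment to segment.
0–5 s: v starts -1 m/s; Δx = -1·5 + ½·-7·5² = -92.5 m; v ends -36 m/s.
5–11 s: v starts -36 m/s; Δx = -36·6 + ½·-4·6² = -288 m; v ends -60 m/s.
11–13 s: v starts -60 m/s; Δx = -60·2 + ½·8·2² = -104 m; v ends -44 m/s.
x(13) = -6 + Σ Δx = -490.5 m.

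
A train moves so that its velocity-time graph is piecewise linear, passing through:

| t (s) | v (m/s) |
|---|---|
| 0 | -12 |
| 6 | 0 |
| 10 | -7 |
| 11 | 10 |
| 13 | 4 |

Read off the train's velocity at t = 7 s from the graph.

On 6–10 s the graph is linear from 0 to -7 m/s: v(7) = 0 + (-7 − 0)·(7 − 6)/(10 − 6) = -1.75 m/s.

-1.75 m/s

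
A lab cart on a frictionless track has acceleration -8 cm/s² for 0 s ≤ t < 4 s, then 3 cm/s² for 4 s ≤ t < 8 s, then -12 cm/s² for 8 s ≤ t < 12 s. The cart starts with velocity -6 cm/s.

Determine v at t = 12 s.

-74 cm/s

Δv equals the area under the a-t graph; then v = v₀ + Δv.
0–4 s: -8 × 4 = -32 cm/s
4–8 s: 3 × 4 = 12 cm/s
8–12 s: -12 × 4 = -48 cm/s
Δv = -68 cm/s, so v(12) = -6 + (-68) = -74 cm/s.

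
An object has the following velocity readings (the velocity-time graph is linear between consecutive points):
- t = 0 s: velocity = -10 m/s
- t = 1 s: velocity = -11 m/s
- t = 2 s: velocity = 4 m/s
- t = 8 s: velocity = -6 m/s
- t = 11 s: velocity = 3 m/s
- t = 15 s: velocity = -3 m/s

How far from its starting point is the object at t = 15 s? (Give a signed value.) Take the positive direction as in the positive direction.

-24.5 m

Displacement is the signed area under the v-t curve.
0–1 s: ½(-10 + -11)(1) = -10.5 m
1–2 s: ½(-11 + 4)(1) = -3.5 m
2–8 s: ½(4 + -6)(6) = -6 m
8–11 s: ½(-6 + 3)(3) = -4.5 m
11–15 s: ½(3 + -3)(4) = 0 m
Net displacement = -24.5 m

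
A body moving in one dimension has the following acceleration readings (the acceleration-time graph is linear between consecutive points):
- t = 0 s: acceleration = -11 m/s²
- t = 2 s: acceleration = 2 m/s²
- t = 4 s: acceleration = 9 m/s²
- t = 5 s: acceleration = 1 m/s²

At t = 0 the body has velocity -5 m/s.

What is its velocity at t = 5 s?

Δv equals the area under the a-t graph; then v = v₀ + Δv.
0–2 s: ½(-11 + 2)(2) = -9 m/s
2–4 s: ½(2 + 9)(2) = 11 m/s
4–5 s: ½(9 + 1)(1) = 5 m/s
Δv = 7 m/s, so v(5) = -5 + (7) = 2 m/s.

2 m/s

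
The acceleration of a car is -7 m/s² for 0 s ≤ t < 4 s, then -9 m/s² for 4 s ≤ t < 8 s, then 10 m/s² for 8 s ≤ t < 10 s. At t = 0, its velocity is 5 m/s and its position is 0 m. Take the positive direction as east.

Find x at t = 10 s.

-298 m

On each constant-a segment, Δv = aΔt and Δx = v₀Δt + ½aΔt²; chain segment to segment.
0–4 s: v starts 5 m/s; Δx = 5·4 + ½·-7·4² = -36 m; v ends -23 m/s.
4–8 s: v starts -23 m/s; Δx = -23·4 + ½·-9·4² = -164 m; v ends -59 m/s.
8–10 s: v starts -59 m/s; Δx = -59·2 + ½·10·2² = -98 m; v ends -39 m/s.
x(10) = 0 + Σ Δx = -298 m.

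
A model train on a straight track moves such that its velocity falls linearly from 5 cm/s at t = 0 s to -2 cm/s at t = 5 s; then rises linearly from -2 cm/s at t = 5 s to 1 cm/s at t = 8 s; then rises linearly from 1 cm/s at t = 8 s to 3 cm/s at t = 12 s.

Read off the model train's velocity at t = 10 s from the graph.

2 cm/s

On 8–12 s the graph is linear from 1 to 3 cm/s: v(10) = 1 + (3 − 1)·(10 − 8)/(12 − 8) = 2 cm/s.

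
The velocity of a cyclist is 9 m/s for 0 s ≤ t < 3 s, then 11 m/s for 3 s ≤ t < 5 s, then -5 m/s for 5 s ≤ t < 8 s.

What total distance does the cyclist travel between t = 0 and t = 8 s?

Total distance travelled is ∫|v| dt — sum the magnitudes of each area piece.
0–3 s: |9| × 3 = 27 m
3–5 s: |11| × 2 = 22 m
5–8 s: |-5| × 3 = 15 m
Total distance = 64 m

64 m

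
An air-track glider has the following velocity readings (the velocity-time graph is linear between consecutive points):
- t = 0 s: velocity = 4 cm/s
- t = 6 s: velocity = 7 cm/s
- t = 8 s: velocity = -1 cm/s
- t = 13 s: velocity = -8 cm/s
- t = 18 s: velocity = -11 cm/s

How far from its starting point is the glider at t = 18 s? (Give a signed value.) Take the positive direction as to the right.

Displacement is the signed area under the v-t curve.
0–6 s: ½(4 + 7)(6) = 33 cm
6–8 s: ½(7 + -1)(2) = 6 cm
8–13 s: ½(-1 + -8)(5) = -22.5 cm
13–18 s: ½(-8 + -11)(5) = -47.5 cm
Net displacement = -31 cm

-31 cm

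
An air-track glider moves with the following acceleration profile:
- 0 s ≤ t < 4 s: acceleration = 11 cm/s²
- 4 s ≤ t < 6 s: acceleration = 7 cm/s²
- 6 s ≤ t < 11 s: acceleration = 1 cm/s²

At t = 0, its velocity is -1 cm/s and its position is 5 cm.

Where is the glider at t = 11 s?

On each constant-a segment, Δv = aΔt and Δx = v₀Δt + ½aΔt²; chain segment to segment.
0–4 s: v starts -1 cm/s; Δx = -1·4 + ½·11·4² = 84 cm; v ends 43 cm/s.
4–6 s: v starts 43 cm/s; Δx = 43·2 + ½·7·2² = 100 cm; v ends 57 cm/s.
6–11 s: v starts 57 cm/s; Δx = 57·5 + ½·1·5² = 297.5 cm; v ends 62 cm/s.
x(11) = 5 + Σ Δx = 486.5 cm.

486.5 cm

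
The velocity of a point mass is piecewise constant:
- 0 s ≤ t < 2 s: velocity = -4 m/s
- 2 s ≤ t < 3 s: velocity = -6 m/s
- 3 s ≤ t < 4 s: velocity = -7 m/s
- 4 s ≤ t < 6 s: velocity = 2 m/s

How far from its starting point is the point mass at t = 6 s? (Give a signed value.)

-17 m

Displacement is the signed area under the v-t curve.
0–2 s: -4 × 2 = -8 m
2–3 s: -6 × 1 = -6 m
3–4 s: -7 × 1 = -7 m
4–6 s: 2 × 2 = 4 m
Net displacement = -17 m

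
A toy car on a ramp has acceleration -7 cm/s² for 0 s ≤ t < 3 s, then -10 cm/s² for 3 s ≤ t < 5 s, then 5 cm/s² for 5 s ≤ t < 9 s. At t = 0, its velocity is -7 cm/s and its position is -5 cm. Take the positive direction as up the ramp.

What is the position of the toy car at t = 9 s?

On each constant-a segment, Δv = aΔt and Δx = v₀Δt + ½aΔt²; chain segment to segment.
0–3 s: v starts -7 cm/s; Δx = -7·3 + ½·-7·3² = -52.5 cm; v ends -28 cm/s.
3–5 s: v starts -28 cm/s; Δx = -28·2 + ½·-10·2² = -76 cm; v ends -48 cm/s.
5–9 s: v starts -48 cm/s; Δx = -48·4 + ½·5·4² = -152 cm; v ends -28 cm/s.
x(9) = -5 + Σ Δx = -285.5 cm.

-285.5 cm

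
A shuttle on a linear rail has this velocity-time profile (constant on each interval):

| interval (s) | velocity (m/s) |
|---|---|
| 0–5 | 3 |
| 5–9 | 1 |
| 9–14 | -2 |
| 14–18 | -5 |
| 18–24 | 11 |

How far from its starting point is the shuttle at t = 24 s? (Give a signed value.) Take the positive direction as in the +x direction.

Net displacement equals the area under the velocity-time graph (areas below the axis count negative).
0–5 s: 3 × 5 = 15 m
5–9 s: 1 × 4 = 4 m
9–14 s: -2 × 5 = -10 m
14–18 s: -5 × 4 = -20 m
18–24 s: 11 × 6 = 66 m
Net displacement = 55 m

55 m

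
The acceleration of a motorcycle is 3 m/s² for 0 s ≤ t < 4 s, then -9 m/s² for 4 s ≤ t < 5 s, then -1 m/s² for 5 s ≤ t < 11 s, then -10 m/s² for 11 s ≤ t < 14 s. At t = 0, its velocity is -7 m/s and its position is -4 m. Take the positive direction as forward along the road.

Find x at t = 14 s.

On each constant-a segment, Δv = aΔt and Δx = v₀Δt + ½aΔt²; chain segment to segment.
0–4 s: v starts -7 m/s; Δx = -7·4 + ½·3·4² = -4 m; v ends 5 m/s.
4–5 s: v starts 5 m/s; Δx = 5·1 + ½·-9·1² = 0.5 m; v ends -4 m/s.
5–11 s: v starts -4 m/s; Δx = -4·6 + ½·-1·6² = -42 m; v ends -10 m/s.
11–14 s: v starts -10 m/s; Δx = -10·3 + ½·-10·3² = -75 m; v ends -40 m/s.
x(14) = -4 + Σ Δx = -124.5 m.

-124.5 m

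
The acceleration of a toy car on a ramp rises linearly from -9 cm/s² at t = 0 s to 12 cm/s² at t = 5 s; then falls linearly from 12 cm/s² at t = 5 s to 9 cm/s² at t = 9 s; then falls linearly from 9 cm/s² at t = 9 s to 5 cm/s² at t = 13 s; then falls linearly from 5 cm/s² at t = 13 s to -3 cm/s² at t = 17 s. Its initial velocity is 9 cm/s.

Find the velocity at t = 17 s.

90.5 cm/s

Δv equals the area under the a-t graph; then v = v₀ + Δv.
0–5 s: ½(-9 + 12)(5) = 7.5 cm/s
5–9 s: ½(12 + 9)(4) = 42 cm/s
9–13 s: ½(9 + 5)(4) = 28 cm/s
13–17 s: ½(5 + -3)(4) = 4 cm/s
Δv = 81.5 cm/s, so v(17) = 9 + (81.5) = 90.5 cm/s.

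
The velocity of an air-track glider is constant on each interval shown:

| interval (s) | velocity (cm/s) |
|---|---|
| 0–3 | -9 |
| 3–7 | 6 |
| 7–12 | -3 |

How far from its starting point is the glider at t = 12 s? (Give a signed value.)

-18 cm

Displacement is the signed area under the v-t curve.
0–3 s: -9 × 3 = -27 cm
3–7 s: 6 × 4 = 24 cm
7–12 s: -3 × 5 = -15 cm
Net displacement = -18 cm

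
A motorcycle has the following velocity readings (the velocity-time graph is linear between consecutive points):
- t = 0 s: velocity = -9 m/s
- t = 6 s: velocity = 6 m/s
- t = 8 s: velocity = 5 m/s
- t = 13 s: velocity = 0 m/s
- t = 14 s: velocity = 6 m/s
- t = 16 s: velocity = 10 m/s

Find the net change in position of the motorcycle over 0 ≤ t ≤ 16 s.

Displacement is the signed area under the v-t curve.
0–6 s: ½(-9 + 6)(6) = -9 m
6–8 s: ½(6 + 5)(2) = 11 m
8–13 s: ½(5 + 0)(5) = 12.5 m
13–14 s: ½(0 + 6)(1) = 3 m
14–16 s: ½(6 + 10)(2) = 16 m
Net displacement = 33.5 m

33.5 m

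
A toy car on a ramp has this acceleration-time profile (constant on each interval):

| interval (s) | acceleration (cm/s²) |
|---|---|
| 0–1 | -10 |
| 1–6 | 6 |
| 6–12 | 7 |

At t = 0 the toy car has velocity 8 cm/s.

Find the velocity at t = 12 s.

70 cm/s

Δv equals the area under the a-t graph; then v = v₀ + Δv.
0–1 s: -10 × 1 = -10 cm/s
1–6 s: 6 × 5 = 30 cm/s
6–12 s: 7 × 6 = 42 cm/s
Δv = 62 cm/s, so v(12) = 8 + (62) = 70 cm/s.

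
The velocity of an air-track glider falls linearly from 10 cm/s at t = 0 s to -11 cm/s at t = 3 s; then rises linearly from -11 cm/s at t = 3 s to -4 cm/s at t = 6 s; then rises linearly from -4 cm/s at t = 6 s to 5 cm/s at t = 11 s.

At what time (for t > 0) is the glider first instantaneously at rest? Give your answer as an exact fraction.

t = 10/7 s

v changes sign on 0–3 s (from 10 to -11); the graph is linear there, so v = 0 at t = 0 + (-10)·(3 − 0)/(-11 − 10) = 10/7 s.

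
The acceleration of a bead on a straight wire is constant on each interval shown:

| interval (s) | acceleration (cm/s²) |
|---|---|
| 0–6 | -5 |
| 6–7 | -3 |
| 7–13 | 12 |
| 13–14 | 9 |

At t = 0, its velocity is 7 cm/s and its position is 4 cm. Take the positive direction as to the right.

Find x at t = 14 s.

On each constant-a segment, Δv = aΔt and Δx = v₀Δt + ½aΔt²; chain segment to segment.
0–6 s: v starts 7 cm/s; Δx = 7·6 + ½·-5·6² = -48 cm; v ends -23 cm/s.
6–7 s: v starts -23 cm/s; Δx = -23·1 + ½·-3·1² = -24.5 cm; v ends -26 cm/s.
7–13 s: v starts -26 cm/s; Δx = -26·6 + ½·12·6² = 60 cm; v ends 46 cm/s.
13–14 s: v starts 46 cm/s; Δx = 46·1 + ½·9·1² = 50.5 cm; v ends 55 cm/s.
x(14) = 4 + Σ Δx = 42 cm.

42 cm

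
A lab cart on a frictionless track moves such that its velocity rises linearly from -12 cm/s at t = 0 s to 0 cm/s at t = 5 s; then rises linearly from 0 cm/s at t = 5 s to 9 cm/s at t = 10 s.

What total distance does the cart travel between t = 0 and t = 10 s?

Distance (not displacement) is the total path length: add the absolute areas under v-t.
0–5 s: |½(-12 + 0)(5)| = 30 cm
5–10 s: |½(0 + 9)(5)| = 22.5 cm
Total distance = 52.5 cm

52.5 cm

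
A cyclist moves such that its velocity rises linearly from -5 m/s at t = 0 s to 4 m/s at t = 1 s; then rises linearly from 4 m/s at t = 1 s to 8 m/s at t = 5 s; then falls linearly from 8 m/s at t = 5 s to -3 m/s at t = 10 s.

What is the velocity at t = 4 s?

On 1–5 s the graph is linear from 4 to 8 m/s: v(4) = 4 + (8 − 4)·(4 − 1)/(5 − 1) = 7 m/s.

7 m/s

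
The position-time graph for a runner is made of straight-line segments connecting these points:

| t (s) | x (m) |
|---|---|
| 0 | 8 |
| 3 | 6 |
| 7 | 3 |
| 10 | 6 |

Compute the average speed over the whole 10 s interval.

0.8 m/s

Average speed = (total path length)/(elapsed time); on a piecewise-linear x-t graph the path length is Σ|Δx|.
0–3 s: |Δx| = |6 − 8| = 2 m
3–7 s: |Δx| = |3 − 6| = 3 m
7–10 s: |Δx| = |6 − 3| = 3 m
Total path = 8 m; average speed = 8/10 = 0.8 m/s.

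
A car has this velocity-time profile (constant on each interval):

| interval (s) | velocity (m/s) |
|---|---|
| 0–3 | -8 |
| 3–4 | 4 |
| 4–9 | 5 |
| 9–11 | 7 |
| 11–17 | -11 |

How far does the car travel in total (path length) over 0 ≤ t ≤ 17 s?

133 m

Distance (not displacement) is the total path length: add the absolute areas under v-t.
0–3 s: |-8| × 3 = 24 m
3–4 s: |4| × 1 = 4 m
4–9 s: |5| × 5 = 25 m
9–11 s: |7| × 2 = 14 m
11–17 s: |-11| × 6 = 66 m
Total distance = 133 m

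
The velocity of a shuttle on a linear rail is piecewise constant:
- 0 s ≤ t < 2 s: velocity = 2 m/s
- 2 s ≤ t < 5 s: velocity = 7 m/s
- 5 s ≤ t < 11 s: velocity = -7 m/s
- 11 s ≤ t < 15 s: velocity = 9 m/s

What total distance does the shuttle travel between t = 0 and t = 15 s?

103 m

Total distance travelled is ∫|v| dt — sum the magnitudes of each area piece.
0–2 s: |2| × 2 = 4 m
2–5 s: |7| × 3 = 21 m
5–11 s: |-7| × 6 = 42 m
11–15 s: |9| × 4 = 36 m
Total distance = 103 m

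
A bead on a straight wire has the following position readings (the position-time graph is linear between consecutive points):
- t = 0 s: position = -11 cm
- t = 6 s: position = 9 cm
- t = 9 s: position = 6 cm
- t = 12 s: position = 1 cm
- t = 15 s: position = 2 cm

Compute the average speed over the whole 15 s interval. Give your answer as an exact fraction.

Average speed = (total path length)/(elapsed time); on a piecewise-linear x-t graph the path length is Σ|Δx|.
0–6 s: |Δx| = |9 − -11| = 20 cm
6–9 s: |Δx| = |6 − 9| = 3 cm
9–12 s: |Δx| = |1 − 6| = 5 cm
12–15 s: |Δx| = |2 − 1| = 1 cm
Total path = 29 cm; average speed = 29/15 = 29/15 cm/s.

29/15 cm/s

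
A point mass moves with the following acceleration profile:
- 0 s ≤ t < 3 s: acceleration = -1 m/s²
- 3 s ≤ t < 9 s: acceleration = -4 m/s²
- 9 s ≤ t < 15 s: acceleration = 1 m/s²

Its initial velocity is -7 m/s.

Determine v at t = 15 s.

Δv equals the area under the a-t graph; then v = v₀ + Δv.
0–3 s: -1 × 3 = -3 m/s
3–9 s: -4 × 6 = -24 m/s
9–15 s: 1 × 6 = 6 m/s
Δv = -21 m/s, so v(15) = -7 + (-21) = -28 m/s.

-28 m/s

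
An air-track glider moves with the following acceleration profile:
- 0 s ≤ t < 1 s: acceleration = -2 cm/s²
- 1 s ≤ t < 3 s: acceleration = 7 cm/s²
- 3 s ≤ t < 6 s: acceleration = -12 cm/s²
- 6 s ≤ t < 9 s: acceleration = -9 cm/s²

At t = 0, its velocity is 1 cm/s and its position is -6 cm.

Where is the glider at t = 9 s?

On each constant-a segment, Δv = aΔt and Δx = v₀Δt + ½aΔt²; chain segment to segment.
0–1 s: v starts 1 cm/s; Δx = 1·1 + ½·-2·1² = 0 cm; v ends -1 cm/s.
1–3 s: v starts -1 cm/s; Δx = -1·2 + ½·7·2² = 12 cm; v ends 13 cm/s.
3–6 s: v starts 13 cm/s; Δx = 13·3 + ½·-12·3² = -15 cm; v ends -23 cm/s.
6–9 s: v starts -23 cm/s; Δx = -23·3 + ½·-9·3² = -109.5 cm; v ends -50 cm/s.
x(9) = -6 + Σ Δx = -118.5 cm.

-118.5 cm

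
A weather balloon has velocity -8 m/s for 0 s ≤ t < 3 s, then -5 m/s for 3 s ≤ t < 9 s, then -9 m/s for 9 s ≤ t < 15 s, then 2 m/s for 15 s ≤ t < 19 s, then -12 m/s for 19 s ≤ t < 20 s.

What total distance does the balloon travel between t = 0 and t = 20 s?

Distance (not displacement) is the total path length: add the absolute areas under v-t.
0–3 s: |-8| × 3 = 24 m
3–9 s: |-5| × 6 = 30 m
9–15 s: |-9| × 6 = 54 m
15–19 s: |2| × 4 = 8 m
19–20 s: |-12| × 1 = 12 m
Total distance = 128 m

128 m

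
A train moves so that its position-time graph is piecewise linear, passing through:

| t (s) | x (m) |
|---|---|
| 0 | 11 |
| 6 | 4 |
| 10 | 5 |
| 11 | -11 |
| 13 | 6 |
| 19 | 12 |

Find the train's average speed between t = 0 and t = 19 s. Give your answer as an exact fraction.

47/19 m/s

Average speed = (total path length)/(elapsed time); on a piecewise-linear x-t graph the path length is Σ|Δx|.
0–6 s: |Δx| = |4 − 11| = 7 m
6–10 s: |Δx| = |5 − 4| = 1 m
10–11 s: |Δx| = |-11 − 5| = 16 m
11–13 s: |Δx| = |6 − -11| = 17 m
13–19 s: |Δx| = |12 − 6| = 6 m
Total path = 47 m; average speed = 47/19 = 47/19 m/s.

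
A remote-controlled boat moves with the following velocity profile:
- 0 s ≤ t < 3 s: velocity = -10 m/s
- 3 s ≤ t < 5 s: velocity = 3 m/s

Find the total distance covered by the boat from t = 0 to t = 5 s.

Total distance travelled is ∫|v| dt — sum the magnitudes of each area piece.
0–3 s: |-10| × 3 = 30 m
3–5 s: |3| × 2 = 6 m
Total distance = 36 m

36 m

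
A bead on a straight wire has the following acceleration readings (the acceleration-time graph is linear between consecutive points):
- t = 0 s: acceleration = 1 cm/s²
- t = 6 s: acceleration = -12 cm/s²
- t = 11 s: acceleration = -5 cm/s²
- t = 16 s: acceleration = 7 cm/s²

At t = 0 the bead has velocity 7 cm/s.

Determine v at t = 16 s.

-63.5 cm/s

Δv equals the area under the a-t graph; then v = v₀ + Δv.
0–6 s: ½(1 + -12)(6) = -33 cm/s
6–11 s: ½(-12 + -5)(5) = -42.5 cm/s
11–16 s: ½(-5 + 7)(5) = 5 cm/s
Δv = -70.5 cm/s, so v(16) = 7 + (-70.5) = -63.5 cm/s.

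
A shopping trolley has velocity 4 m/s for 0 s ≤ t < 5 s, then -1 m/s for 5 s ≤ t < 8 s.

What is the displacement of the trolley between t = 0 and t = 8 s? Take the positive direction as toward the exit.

Displacement is the signed area under the v-t curve.
0–5 s: 4 × 5 = 20 m
5–8 s: -1 × 3 = -3 m
Net displacement = 17 m

17 m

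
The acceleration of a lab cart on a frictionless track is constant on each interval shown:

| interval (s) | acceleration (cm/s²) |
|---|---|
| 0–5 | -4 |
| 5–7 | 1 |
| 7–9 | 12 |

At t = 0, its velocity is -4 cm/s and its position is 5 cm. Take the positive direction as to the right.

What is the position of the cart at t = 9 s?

On each constant-a segment, Δv = aΔt and Δx = v₀Δt + ½aΔt²; chain segment to segment.
0–5 s: v starts -4 cm/s; Δx = -4·5 + ½·-4·5² = -70 cm; v ends -24 cm/s.
5–7 s: v starts -24 cm/s; Δx = -24·2 + ½·1·2² = -46 cm; v ends -22 cm/s.
7–9 s: v starts -22 cm/s; Δx = -22·2 + ½·12·2² = -20 cm; v ends 2 cm/s.
x(9) = 5 + Σ Δx = -131 cm.

-131 cm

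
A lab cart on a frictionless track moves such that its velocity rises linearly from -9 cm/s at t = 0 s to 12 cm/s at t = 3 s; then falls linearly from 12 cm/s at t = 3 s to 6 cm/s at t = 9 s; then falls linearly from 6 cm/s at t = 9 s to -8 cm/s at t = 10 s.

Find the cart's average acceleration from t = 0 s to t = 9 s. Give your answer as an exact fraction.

Average acceleration = Δv/Δt = (6 − -9)/(9 − 0) = 5/3 cm/s².

5/3 cm/s²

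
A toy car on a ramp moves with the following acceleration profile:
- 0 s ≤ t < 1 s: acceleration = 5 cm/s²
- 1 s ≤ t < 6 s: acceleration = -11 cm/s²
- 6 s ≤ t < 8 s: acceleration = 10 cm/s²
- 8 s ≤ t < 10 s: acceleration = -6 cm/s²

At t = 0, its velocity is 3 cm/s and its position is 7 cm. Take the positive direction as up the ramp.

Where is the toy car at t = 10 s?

On each constant-a segment, Δv = aΔt and Δx = v₀Δt + ½aΔt²; chain segment to segment.
0–1 s: v starts 3 cm/s; Δx = 3·1 + ½·5·1² = 5.5 cm; v ends 8 cm/s.
1–6 s: v starts 8 cm/s; Δx = 8·5 + ½·-11·5² = -97.5 cm; v ends -47 cm/s.
6–8 s: v starts -47 cm/s; Δx = -47·2 + ½·10·2² = -74 cm; v ends -27 cm/s.
8–10 s: v starts -27 cm/s; Δx = -27·2 + ½·-6·2² = -66 cm; v ends -39 cm/s.
x(10) = 7 + Σ Δx = -225 cm.

-225 cm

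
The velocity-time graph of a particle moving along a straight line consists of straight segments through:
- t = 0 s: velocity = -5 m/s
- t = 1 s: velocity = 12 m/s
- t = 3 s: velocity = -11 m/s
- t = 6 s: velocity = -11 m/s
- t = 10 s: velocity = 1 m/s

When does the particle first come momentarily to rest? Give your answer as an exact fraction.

t = 5/17 s

v changes sign on 0–1 s (from -5 to 12); the graph is linear there, so v = 0 at t = 0 + (5)·(1 − 0)/(12 − -5) = 5/17 s.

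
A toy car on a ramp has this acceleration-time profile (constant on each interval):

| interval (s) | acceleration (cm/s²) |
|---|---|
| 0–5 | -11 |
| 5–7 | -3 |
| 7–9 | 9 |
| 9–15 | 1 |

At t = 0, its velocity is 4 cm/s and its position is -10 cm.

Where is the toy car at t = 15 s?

On each constant-a segment, Δv = aΔt and Δx = v₀Δt + ½aΔt²; chain segment to segment.
0–5 s: v starts 4 cm/s; Δx = 4·5 + ½·-11·5² = -117.5 cm; v ends -51 cm/s.
5–7 s: v starts -51 cm/s; Δx = -51·2 + ½·-3·2² = -108 cm; v ends -57 cm/s.
7–9 s: v starts -57 cm/s; Δx = -57·2 + ½·9·2² = -96 cm; v ends -39 cm/s.
9–15 s: v starts -39 cm/s; Δx = -39·6 + ½·1·6² = -216 cm; v ends -33 cm/s.
x(15) = -10 + Σ Δx = -547.5 cm.

-547.5 cm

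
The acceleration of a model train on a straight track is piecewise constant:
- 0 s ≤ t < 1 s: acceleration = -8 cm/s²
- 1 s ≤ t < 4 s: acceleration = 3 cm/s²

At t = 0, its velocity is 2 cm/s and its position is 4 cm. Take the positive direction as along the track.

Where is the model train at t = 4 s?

On each constant-a segment, Δv = aΔt and Δx = v₀Δt + ½aΔt²; chain segment to segment.
0–1 s: v starts 2 cm/s; Δx = 2·1 + ½·-8·1² = -2 cm; v ends -6 cm/s.
1–4 s: v starts -6 cm/s; Δx = -6·3 + ½·3·3² = -4.5 cm; v ends 3 cm/s.
x(4) = 4 + Σ Δx = -2.5 cm.

-2.5 cm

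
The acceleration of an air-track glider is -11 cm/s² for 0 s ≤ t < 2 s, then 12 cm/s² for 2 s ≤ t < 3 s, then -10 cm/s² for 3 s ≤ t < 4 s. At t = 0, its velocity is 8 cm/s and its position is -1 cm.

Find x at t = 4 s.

-22 cm

On each constant-a segment, Δv = aΔt and Δx = v₀Δt + ½aΔt²; chain segment to segment.
0–2 s: v starts 8 cm/s; Δx = 8·2 + ½·-11·2² = -6 cm; v ends -14 cm/s.
2–3 s: v starts -14 cm/s; Δx = -14·1 + ½·12·1² = -8 cm; v ends -2 cm/s.
3–4 s: v starts -2 cm/s; Δx = -2·1 + ½·-10·1² = -7 cm; v ends -12 cm/s.
x(4) = -1 + Σ Δx = -22 cm.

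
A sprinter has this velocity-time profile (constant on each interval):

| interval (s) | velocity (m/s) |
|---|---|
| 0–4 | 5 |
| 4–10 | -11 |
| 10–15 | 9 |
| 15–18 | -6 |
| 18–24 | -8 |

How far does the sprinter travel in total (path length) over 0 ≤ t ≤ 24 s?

Distance (not displacement) is the total path length: add the absolute areas under v-t.
0–4 s: |5| × 4 = 20 m
4–10 s: |-11| × 6 = 66 m
10–15 s: |9| × 5 = 45 m
15–18 s: |-6| × 3 = 18 m
18–24 s: |-8| × 6 = 48 m
Total distance = 197 m

197 m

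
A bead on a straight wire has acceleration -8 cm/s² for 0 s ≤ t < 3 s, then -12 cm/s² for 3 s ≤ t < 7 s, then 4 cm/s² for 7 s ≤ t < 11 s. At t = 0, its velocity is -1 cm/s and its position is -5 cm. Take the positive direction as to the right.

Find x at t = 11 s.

-500 cm

On each constant-a segment, Δv = aΔt and Δx = v₀Δt + ½aΔt²; chain segment to segment.
0–3 s: v starts -1 cm/s; Δx = -1·3 + ½·-8·3² = -39 cm; v ends -25 cm/s.
3–7 s: v starts -25 cm/s; Δx = -25·4 + ½·-12·4² = -196 cm; v ends -73 cm/s.
7–11 s: v starts -73 cm/s; Δx = -73·4 + ½·4·4² = -260 cm; v ends -57 cm/s.
x(11) = -5 + Σ Δx = -500 cm.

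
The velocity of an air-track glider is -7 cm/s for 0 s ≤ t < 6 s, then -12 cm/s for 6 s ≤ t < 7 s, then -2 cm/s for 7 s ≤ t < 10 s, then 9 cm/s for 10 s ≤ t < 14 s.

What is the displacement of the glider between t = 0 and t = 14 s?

-24 cm

Net displacement equals the area under the velocity-time graph (areas below the axis count negative).
0–6 s: -7 × 6 = -42 cm
6–7 s: -12 × 1 = -12 cm
7–10 s: -2 × 3 = -6 cm
10–14 s: 9 × 4 = 36 cm
Net displacement = -24 cm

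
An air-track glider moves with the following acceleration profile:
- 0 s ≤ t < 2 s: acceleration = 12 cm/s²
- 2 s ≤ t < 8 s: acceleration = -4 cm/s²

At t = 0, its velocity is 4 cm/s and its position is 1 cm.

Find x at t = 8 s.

On each constant-a segment, Δv = aΔt and Δx = v₀Δt + ½aΔt²; chain segment to segment.
0–2 s: v starts 4 cm/s; Δx = 4·2 + ½·12·2² = 32 cm; v ends 28 cm/s.
2–8 s: v starts 28 cm/s; Δx = 28·6 + ½·-4·6² = 96 cm; v ends 4 cm/s.
x(8) = 1 + Σ Δx = 129 cm.

129 cm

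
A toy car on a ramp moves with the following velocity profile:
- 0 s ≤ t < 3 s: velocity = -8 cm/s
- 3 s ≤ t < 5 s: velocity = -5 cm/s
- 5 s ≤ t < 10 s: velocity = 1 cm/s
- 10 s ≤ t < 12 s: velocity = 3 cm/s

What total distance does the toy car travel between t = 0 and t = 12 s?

45 cm

Total distance travelled is ∫|v| dt — sum the magnitudes of each area piece.
0–3 s: |-8| × 3 = 24 cm
3–5 s: |-5| × 2 = 10 cm
5–10 s: |1| × 5 = 5 cm
10–12 s: |3| × 2 = 6 cm
Total distance = 45 cm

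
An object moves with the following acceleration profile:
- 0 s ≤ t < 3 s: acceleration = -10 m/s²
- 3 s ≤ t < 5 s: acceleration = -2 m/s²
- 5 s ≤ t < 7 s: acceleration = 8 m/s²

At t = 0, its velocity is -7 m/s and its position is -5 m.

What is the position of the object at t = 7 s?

On each constant-a segment, Δv = aΔt and Δx = v₀Δt + ½aΔt²; chain segment to segment.
0–3 s: v starts -7 m/s; Δx = -7·3 + ½·-10·3² = -66 m; v ends -37 m/s.
3–5 s: v starts -37 m/s; Δx = -37·2 + ½·-2·2² = -78 m; v ends -41 m/s.
5–7 s: v starts -41 m/s; Δx = -41·2 + ½·8·2² = -66 m; v ends -25 m/s.
x(7) = -5 + Σ Δx = -215 m.

-215 m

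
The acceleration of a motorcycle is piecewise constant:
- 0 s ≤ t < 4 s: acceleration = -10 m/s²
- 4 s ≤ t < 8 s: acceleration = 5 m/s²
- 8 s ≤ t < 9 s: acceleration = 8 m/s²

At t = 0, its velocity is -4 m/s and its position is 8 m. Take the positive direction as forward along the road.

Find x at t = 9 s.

-244 m

On each constant-a segment, Δv = aΔt and Δx = v₀Δt + ½aΔt²; chain segment to segment.
0–4 s: v starts -4 m/s; Δx = -4·4 + ½·-10·4² = -96 m; v ends -44 m/s.
4–8 s: v starts -44 m/s; Δx = -44·4 + ½·5·4² = -136 m; v ends -24 m/s.
8–9 s: v starts -24 m/s; Δx = -24·1 + ½·8·1² = -20 m; v ends -16 m/s.
x(9) = 8 + Σ Δx = -244 m.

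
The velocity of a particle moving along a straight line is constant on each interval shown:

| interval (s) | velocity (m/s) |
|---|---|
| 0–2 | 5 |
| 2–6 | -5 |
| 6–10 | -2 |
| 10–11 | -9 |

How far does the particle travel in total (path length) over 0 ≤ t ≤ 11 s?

Total distance travelled is ∫|v| dt — sum the magnitudes of each area piece.
0–2 s: |5| × 2 = 10 m
2–6 s: |-5| × 4 = 20 m
6–10 s: |-2| × 4 = 8 m
10–11 s: |-9| × 1 = 9 m
Total distance = 47 m

47 m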